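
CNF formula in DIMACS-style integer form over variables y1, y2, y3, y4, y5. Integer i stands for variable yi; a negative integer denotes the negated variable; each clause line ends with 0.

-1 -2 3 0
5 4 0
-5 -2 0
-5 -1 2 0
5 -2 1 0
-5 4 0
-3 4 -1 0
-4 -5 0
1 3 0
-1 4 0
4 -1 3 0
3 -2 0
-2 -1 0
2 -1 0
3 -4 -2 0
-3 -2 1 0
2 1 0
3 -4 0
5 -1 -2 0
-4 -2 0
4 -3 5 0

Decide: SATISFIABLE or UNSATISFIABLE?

y1 = True:
  propagation gives y4=True, y5=False, y2=False; an empty clause results — contradiction.
y1 = False:
  propagation gives y3=True, y2=False; an empty clause results — contradiction.
Every branch closes, so no satisfying assignment exists.

UNSATISFIABLE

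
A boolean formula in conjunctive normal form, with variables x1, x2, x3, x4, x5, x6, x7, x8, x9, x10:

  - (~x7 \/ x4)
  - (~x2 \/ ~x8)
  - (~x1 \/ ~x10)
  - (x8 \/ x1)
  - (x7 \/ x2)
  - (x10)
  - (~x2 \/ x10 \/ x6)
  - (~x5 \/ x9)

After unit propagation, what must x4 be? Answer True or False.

True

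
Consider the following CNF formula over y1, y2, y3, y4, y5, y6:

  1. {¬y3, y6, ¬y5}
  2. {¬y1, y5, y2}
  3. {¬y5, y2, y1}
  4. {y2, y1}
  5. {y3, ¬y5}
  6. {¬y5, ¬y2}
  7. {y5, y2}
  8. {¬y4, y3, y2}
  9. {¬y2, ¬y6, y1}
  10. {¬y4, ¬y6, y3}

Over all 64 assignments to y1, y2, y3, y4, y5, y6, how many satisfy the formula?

Case analysis on y2 and y5:
  y2=T, y5=T: a clause becomes empty — 0.
  y2=T, y5=F: 11 of the 16 assignments to (y1,y3,y4,y6) work.
  y2=F, y5=T: remaining (y1,y3,y4,y6) ∈ {(T,T,F,T); (T,T,T,T)} — 2.
  y2=F, y5=F: a clause becomes empty — 0.
Total: 0 + 11 + 2 + 0 = 13.

13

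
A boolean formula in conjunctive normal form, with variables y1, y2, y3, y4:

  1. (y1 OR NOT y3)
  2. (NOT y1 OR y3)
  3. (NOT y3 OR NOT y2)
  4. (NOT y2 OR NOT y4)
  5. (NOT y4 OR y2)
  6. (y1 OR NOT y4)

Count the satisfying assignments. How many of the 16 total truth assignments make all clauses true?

3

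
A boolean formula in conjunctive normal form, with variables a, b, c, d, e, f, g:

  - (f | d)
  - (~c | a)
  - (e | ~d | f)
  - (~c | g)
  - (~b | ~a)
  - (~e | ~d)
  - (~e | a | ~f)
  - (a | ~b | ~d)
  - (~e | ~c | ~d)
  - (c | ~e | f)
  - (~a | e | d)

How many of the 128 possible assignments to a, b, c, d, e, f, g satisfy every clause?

Case analysis on d and e:
  d=1, e=1: a clause becomes empty — 0.
  d=1, e=0: 5 of the 32 assignments to (a,b,c,f,g) work.
  d=0, e=1: remaining (a,b,c,f,g) ∈ {(1,0,0,1,0); (1,0,0,1,1); (1,0,1,1,1)} — 3.
  d=0, e=0: remaining (a,b,c,f,g) ∈ {(0,0,0,1,0); (0,0,0,1,1); (0,1,0,1,0); (0,1,0,1,1)} — 4.
Total: 0 + 5 + 3 + 4 = 12.

12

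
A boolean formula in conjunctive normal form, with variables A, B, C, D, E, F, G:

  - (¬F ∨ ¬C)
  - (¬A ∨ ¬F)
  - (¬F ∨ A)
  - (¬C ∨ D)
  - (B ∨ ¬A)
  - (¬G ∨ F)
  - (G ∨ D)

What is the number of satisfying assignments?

12

Case analysis on F and A:
  F=T, A=T: a clause becomes empty — 0.
  F=T, A=F: a clause becomes empty — 0.
  F=F, A=T: remaining (B,C,D,E,G) ∈ {(T,F,T,F,F); (T,F,T,T,F); (T,T,T,F,F); (T,T,T,T,F)} — 4.
  F=F, A=F: forces D=T; G=F; B, C, E free → 2^3 = 8.
Total: 0 + 0 + 4 + 8 = 12.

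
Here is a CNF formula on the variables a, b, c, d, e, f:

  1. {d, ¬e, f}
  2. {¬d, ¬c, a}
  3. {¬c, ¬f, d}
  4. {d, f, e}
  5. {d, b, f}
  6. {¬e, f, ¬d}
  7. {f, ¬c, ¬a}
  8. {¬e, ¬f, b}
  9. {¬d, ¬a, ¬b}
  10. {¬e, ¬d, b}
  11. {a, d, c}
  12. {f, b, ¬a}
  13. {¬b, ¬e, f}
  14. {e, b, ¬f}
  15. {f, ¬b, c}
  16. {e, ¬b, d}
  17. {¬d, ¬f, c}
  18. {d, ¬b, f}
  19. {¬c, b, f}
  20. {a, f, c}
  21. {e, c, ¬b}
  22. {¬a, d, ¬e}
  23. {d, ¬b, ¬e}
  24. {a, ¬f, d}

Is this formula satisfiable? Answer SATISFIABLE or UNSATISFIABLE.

UNSATISFIABLE

f = True:
  d = True:
    propagation gives c=True, a=True, b=False, e=False; an empty clause results — contradiction.
  d = False:
    propagation gives c=False, a=True, e=False, b=True; an empty clause results — contradiction.
f = False:
  d = True:
    c = True:
      propagation gives a=True; contradiction.
    c = False:
      propagation gives b=False, a=False; contradiction.
  d = False:
    propagation gives e=False; an empty clause results — contradiction.
Every branch closes, so no satisfying assignment exists.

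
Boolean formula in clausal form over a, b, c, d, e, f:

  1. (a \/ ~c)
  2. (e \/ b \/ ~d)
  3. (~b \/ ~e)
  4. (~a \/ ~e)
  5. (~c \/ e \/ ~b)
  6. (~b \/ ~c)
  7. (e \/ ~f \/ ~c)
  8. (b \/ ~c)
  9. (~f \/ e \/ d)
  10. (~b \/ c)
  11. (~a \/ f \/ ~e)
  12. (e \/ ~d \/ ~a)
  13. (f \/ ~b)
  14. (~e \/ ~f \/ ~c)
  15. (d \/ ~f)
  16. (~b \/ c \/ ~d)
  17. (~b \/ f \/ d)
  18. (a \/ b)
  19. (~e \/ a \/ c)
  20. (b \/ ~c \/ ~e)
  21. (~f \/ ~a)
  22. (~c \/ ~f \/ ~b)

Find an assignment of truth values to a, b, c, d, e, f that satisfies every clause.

Try a = True.
  then e is forced to False.
  then d is forced to False.
  then f is forced to False.
  then b is forced to False.
  then c is forced to False.

a = 1, b = 0, c = 0, d = 0, e = 0, f = 0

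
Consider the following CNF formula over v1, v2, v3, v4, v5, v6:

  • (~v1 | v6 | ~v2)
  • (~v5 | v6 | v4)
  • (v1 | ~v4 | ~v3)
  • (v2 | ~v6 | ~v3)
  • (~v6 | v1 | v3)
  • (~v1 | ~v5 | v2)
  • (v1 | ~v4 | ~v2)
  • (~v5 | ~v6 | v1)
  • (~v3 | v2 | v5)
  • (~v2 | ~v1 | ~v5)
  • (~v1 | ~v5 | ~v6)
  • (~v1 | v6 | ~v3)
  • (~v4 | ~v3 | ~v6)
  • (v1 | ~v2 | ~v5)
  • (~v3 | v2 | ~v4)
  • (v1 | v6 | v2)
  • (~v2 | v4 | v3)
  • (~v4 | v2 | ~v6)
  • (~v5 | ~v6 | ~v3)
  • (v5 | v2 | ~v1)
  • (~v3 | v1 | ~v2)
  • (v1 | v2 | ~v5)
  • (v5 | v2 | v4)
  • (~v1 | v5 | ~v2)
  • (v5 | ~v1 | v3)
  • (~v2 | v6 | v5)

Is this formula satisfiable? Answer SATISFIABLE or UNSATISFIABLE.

v2 = True:
  v1 = True:
    propagation gives v6=True, v5=False; an empty clause results — contradiction.
  v1 = False:
    propagation gives v4=False, v5=False, v3=True; an empty clause results — contradiction.
v2 = False:
  v1 = True:
    propagation gives v5=False; an empty clause results — contradiction.
  v1 = False:
    propagation gives v6=True, v3=False; an empty clause results — contradiction.
Every branch closes, so no satisfying assignment exists.

UNSATISFIABLE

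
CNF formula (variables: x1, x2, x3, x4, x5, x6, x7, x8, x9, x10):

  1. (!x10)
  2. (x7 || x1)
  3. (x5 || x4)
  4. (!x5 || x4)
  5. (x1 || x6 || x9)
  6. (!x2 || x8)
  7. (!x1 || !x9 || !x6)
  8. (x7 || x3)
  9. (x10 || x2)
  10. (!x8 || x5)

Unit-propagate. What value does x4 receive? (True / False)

(!x10) is a unit clause: x10 = False.
(x2 || x10): since x10 = False, the clause reduces to (x2). x2 = True.
From (x8 || !x2) and x2 = True: x8 = True.
(!x8 || x5): since x8 = True, the clause reduces to (x5). x5 = True.
(x4 || !x5): since x5 = True, the clause reduces to (x4). x4 = True.

True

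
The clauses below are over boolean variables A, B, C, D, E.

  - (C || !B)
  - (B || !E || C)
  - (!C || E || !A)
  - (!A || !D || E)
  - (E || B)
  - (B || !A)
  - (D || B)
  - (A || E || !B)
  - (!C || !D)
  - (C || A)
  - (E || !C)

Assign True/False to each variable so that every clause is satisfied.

A=True, B=True, C=True, D=False, E=True

Check each clause:
  1. (!B || C) — C is true.
  2. (C || B || !E) — B is true.
  3. (E || !C || !A) — E is true.
  4. (E || !A || !D) — !D is true.
  5. (B || E) — B is true.
  6. (!A || B) — B is true.
  7. (D || B) — B is true.
  8. (A || !B || E) — A is true.
  9. (!C || !D) — !D is true.
  10. (A || C) — A is true.
  11. (!C || E) — E is true.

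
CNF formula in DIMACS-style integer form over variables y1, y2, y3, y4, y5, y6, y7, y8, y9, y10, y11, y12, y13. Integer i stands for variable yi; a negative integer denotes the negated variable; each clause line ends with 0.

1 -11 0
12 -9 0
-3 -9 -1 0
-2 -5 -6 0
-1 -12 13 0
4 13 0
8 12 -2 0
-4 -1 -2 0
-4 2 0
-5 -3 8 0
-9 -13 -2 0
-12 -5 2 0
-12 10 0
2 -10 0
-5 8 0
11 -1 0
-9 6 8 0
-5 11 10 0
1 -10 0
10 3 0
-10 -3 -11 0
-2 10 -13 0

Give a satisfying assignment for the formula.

Pure literal: y5 appears only negated; assign y5 = False.
y8 occurs only positively in the remaining clauses — set y8 = True.
Try y1 = True.
  then y11 is forced to True.
The remaining clauses are satisfied by y2 = True, y3 = False, y4 = False, y6 = False, y7 = False, y9 = False, y10 = True, y12 = True, y13 = True.
Every clause has at least one true literal under this assignment.

y1=True, y2=True, y3=False, y4=False, y5=False, y6=False, y7=False, y8=True, y9=False, y10=True, y11=True, y12=True, y13=True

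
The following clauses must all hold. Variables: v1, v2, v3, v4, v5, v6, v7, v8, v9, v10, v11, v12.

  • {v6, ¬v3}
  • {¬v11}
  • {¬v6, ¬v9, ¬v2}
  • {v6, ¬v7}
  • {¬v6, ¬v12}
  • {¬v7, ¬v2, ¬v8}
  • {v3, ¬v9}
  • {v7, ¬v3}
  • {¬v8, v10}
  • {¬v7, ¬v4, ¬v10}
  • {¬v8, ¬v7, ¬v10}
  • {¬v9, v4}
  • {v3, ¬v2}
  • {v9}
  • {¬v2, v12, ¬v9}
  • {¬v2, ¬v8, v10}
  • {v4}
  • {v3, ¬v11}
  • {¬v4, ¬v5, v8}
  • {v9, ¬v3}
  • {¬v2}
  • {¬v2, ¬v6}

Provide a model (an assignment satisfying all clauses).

The clause (¬v11) is unit: v11 must be False.
The clause (v9) is unit: v9 must be True.
Unit propagation: (v3) forces v3 = True.
Unit propagation: (v6) forces v6 = True.
Unit propagation: (¬v2) forces v2 = False.
The clause (¬v12) is unit: v12 must be False.
The clause (v7) is unit: v7 must be True.
The clause (v4) is unit: v4 must be True.
Unit propagation: (¬v10) forces v10 = False.
The clause (¬v8) is unit: v8 must be False.
Unit propagation: (¬v5) forces v5 = False.
v1 is now unconstrained; take v1 = True.

v1=T  v2=F  v3=T  v4=T  v5=F  v6=T  v7=T  v8=F  v9=T  v10=F  v11=F  v12=F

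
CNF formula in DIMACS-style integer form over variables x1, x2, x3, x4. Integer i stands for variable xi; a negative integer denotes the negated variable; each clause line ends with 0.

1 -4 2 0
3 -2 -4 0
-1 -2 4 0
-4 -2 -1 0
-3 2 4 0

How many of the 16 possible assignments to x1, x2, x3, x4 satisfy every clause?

7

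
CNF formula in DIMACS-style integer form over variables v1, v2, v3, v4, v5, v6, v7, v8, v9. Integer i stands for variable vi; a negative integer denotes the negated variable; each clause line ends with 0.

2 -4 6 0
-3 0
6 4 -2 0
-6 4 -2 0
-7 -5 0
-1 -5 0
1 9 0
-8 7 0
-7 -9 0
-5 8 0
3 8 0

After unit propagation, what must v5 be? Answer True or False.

(~v3) stands alone — v3 = False.
From (v8 \/ v3) and v3 = False: v8 = True.
(v7 \/ ~v8): since v8 = True, the clause reduces to (v7). v7 = True.
(~v5 \/ ~v7) with v7 = True leaves only ~v5, so v5 = False.

False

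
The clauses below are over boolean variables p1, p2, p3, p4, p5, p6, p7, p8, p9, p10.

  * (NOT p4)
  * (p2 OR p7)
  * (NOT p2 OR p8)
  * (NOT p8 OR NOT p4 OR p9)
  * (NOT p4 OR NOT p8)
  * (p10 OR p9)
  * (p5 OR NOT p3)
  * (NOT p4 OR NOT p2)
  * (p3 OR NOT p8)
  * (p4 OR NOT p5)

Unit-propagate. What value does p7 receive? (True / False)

True

(NOT p4) stands alone — p4 = False.
(p4 OR NOT p5) with p4 = False leaves only NOT p5, so p5 = False.
In (NOT p3 OR p5), p5 is now false; NOT p3 must hold, so p3 = False.
In (p3 OR NOT p8), p3 is now false; NOT p8 must hold, so p8 = False.
From (NOT p2 OR p8) and p8 = False: p2 = False.
From (p2 OR p7) and p2 = False: p7 = True.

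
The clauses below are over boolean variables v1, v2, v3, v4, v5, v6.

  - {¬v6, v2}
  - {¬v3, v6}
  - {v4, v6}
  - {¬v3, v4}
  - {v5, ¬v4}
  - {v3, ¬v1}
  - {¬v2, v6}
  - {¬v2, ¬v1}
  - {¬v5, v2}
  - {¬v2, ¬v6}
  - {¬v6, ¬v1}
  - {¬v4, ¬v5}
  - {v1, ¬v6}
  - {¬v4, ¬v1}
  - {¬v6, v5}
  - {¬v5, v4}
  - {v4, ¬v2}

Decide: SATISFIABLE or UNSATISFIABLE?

v6 = True:
  propagation gives v2=True; an empty clause results — contradiction.
v6 = False:
  propagation gives v3=False, v4=True, v5=True; an empty clause results — contradiction.
Every branch closes, so no satisfying assignment exists.

UNSATISFIABLE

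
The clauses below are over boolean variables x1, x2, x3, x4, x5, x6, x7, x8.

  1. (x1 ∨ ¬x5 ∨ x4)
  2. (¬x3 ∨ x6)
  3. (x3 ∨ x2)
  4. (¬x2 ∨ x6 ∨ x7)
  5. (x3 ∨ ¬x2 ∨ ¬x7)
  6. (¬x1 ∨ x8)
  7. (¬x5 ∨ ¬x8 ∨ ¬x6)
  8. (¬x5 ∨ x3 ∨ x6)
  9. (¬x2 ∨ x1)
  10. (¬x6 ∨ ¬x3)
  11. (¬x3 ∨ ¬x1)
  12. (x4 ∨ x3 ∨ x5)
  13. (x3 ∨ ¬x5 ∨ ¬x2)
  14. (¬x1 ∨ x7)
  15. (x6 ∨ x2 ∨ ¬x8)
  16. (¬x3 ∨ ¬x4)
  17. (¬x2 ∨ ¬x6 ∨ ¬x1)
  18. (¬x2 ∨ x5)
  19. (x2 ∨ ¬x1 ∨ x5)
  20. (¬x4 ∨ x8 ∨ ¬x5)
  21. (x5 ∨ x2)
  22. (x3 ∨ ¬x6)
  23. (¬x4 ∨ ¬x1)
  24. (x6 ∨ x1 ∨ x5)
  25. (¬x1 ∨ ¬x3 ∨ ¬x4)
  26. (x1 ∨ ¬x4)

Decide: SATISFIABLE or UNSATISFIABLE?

x1 = True:
  propagation gives x8=True, x3=False, x2=True, x7=False; an empty clause results — contradiction.
x1 = False:
  propagation gives x2=False, x3=True, x6=True; an empty clause results — contradiction.
Every branch closes, so no satisfying assignment exists.

UNSATISFIABLE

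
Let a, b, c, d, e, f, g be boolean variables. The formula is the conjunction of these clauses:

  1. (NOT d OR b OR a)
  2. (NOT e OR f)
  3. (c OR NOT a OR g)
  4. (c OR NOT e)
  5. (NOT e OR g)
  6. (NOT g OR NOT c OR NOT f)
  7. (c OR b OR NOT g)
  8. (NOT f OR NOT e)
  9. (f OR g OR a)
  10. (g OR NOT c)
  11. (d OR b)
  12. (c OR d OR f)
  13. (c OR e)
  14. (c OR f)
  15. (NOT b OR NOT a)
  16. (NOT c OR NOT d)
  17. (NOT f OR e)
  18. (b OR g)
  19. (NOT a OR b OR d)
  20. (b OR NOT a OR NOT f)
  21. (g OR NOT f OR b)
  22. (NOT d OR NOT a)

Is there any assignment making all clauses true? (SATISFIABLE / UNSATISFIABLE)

SATISFIABLE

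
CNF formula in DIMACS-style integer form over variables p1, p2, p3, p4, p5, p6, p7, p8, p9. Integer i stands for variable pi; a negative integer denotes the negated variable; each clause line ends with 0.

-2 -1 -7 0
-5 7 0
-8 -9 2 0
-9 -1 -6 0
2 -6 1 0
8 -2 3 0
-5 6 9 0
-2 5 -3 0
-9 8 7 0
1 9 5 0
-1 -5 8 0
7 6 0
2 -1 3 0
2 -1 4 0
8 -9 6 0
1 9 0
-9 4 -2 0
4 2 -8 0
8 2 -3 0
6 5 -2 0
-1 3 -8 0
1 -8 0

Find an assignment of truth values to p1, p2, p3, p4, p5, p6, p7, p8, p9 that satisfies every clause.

p1=False  p2=True  p3=True  p4=True  p5=True  p6=True  p7=True  p8=False  p9=True

p4 occurs only positively in the remaining clauses — set p4 = True.
Branch on p1: take p1 = False.
  then p9 is forced to True.
  then p8 is forced to False.
  then p7 is forced to True.
  then p6 is forced to True.
  then p2 is forced to True.
  then p3 is forced to True.
  then p5 is forced to True.
Check each clause:
  1. (¬p1 ∨ ¬p2 ∨ ¬p7) — ¬p1 is true.
  2. (p7 ∨ ¬p5) — p7 is true.
  3. (¬p9 ∨ p2 ∨ ¬p8) — ¬p8 is true.
  4. (¬p1 ∨ ¬p9 ∨ ¬p6) — ¬p1 is true.
  5. (¬p6 ∨ p1 ∨ p2) — p2 is true.
  6. (¬p2 ∨ p3 ∨ p8) — p3 is true.
  7. (¬p5 ∨ p6 ∨ p9) — p9 is true.
  8. (p5 ∨ ¬p3 ∨ ¬p2) — p5 is true.
  9. (¬p9 ∨ p7 ∨ p8) — p7 is true.
  10. (p5 ∨ p1 ∨ p9) — p9 is true.
  11. (¬p1 ∨ ¬p5 ∨ p8) — ¬p1 is true.
  12. (p6 ∨ p7) — p6 is true.
  13. (¬p1 ∨ p2 ∨ p3) — p2 is true.
  14. (¬p1 ∨ p4 ∨ p2) — p2 is true.
  15. (¬p9 ∨ p6 ∨ p8) — p6 is true.
  16. (p1 ∨ p9) — p9 is true.
  17. (p4 ∨ ¬p9 ∨ ¬p2) — p4 is true.
  18. (p2 ∨ ¬p8 ∨ p4) — ¬p8 is true.
  19. (p2 ∨ p8 ∨ ¬p3) — p2 is true.
  20. (¬p2 ∨ p5 ∨ p6) — p5 is true.
  21. (¬p8 ∨ ¬p1 ∨ p3) — ¬p8 is true.
  22. (¬p8 ∨ p1) — ¬p8 is true.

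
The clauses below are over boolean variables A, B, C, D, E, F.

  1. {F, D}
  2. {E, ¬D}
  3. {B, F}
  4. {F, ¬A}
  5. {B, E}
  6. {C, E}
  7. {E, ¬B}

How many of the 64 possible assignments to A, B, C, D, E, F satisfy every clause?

18

Split on E, then B.
  E=T, B=T: C free; 5 ways for (A,D,F) × 2^1 = 10.
  E=T, B=F: forces F=T; A, C, D free → 2^3 = 8.
  E=F, B=T: a clause becomes empty — 0.
  E=F, B=F: a clause becomes empty — 0.
Total: 10 + 8 + 0 + 0 = 18.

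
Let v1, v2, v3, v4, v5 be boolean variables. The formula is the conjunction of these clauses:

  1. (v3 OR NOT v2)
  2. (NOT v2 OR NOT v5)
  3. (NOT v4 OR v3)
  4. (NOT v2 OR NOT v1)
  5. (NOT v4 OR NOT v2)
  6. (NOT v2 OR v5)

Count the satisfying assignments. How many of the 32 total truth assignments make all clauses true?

Split on v2, then v3.
  v2=T, v3=T: a clause becomes empty — 0.
  v2=T, v3=F: a clause becomes empty — 0.
  v2=F, v3=T: v1, v4, v5 free → 2^3 = 8.
  v2=F, v3=F: remaining (v1,v4,v5) ∈ {(F,F,F); (F,F,T); (T,F,F); (T,F,T)} — 4.
Total: 0 + 0 + 8 + 4 = 12.

12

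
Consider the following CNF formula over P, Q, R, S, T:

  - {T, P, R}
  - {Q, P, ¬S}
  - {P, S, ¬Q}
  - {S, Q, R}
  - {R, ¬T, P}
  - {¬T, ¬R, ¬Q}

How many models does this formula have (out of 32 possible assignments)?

Case analysis on P and Q:
  P=T, Q=T: S free; 3 ways for (R,T) × 2^1 = 6.
  P=T, Q=F: T free; 3 ways for (R,S) × 2^1 = 6.
  P=F, Q=T: remaining (R,S,T) ∈ {(T,T,F)} — 1.
  P=F, Q=F: remaining (R,S,T) ∈ {(T,F,F); (T,F,T)} — 2.
Total: 6 + 6 + 1 + 2 = 15.

15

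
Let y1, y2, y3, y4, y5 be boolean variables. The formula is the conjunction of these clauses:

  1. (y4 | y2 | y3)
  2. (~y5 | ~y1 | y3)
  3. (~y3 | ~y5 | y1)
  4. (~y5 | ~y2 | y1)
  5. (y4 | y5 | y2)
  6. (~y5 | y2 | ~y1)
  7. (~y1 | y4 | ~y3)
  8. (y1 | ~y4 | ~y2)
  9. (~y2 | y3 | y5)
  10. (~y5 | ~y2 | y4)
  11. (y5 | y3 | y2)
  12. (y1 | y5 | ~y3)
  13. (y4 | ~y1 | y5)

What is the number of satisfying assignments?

The models are:
  y1=F y2=F y3=F y4=T y5=T
  y1=T y2=F y3=T y4=T y5=F
  y1=T y2=T y3=T y4=T y5=F
  y1=T y2=T y3=T y4=T y5=T
Count: 4.

4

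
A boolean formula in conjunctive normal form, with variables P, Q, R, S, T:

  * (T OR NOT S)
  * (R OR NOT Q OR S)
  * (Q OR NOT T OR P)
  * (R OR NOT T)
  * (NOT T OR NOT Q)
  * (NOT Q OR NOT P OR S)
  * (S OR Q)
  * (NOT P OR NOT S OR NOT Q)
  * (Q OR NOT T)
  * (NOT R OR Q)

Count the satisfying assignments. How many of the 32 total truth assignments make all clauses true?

The models are:
  P=F Q=T R=T S=F T=F
Count: 1.

1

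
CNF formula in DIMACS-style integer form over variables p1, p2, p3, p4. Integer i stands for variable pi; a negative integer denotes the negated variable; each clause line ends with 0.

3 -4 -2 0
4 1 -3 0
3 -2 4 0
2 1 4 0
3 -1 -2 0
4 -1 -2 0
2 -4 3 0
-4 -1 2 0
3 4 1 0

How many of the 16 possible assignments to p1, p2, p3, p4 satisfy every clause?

5

The models are:
  p1=0 p2=0 p3=1 p4=1
  p1=0 p2=1 p3=1 p4=1
  p1=1 p2=0 p3=0 p4=0
  p1=1 p2=0 p3=1 p4=0
  p1=1 p2=1 p3=1 p4=1
Count: 5.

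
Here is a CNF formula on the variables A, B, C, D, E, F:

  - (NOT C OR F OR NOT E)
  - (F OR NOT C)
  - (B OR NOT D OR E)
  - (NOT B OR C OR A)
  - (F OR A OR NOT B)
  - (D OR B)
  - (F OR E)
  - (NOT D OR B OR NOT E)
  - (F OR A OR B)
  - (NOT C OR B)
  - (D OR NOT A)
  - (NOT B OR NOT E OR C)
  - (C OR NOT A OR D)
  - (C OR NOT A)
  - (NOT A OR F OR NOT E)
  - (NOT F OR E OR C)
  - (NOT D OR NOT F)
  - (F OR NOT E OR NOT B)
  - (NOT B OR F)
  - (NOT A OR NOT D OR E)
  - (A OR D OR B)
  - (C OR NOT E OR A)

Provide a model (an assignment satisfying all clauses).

A = F  B = T  C = T  D = F  E = F  F = T

Check each clause:
  1. (NOT C OR F OR NOT E) — NOT E is true.
  2. (NOT C OR F) — F is true.
  3. (E OR NOT D OR B) — B is true.
  4. (C OR NOT B OR A) — C is true.
  5. (A OR NOT B OR F) — F is true.
  6. (B OR D) — B is true.
  7. (F OR E) — F is true.
  8. (NOT D OR B OR NOT E) — B is true.
  9. (F OR B OR A) — B is true.
  10. (B OR NOT C) — B is true.
  11. (NOT A OR D) — NOT A is true.
  12. (NOT E OR NOT B OR C) — C is true.
  13. (NOT A OR C OR D) — C is true.
  14. (C OR NOT A) — C is true.
  15. (F OR NOT A OR NOT E) — NOT E is true.
  16. (E OR C OR NOT F) — C is true.
  17. (NOT F OR NOT D) — NOT D is true.
  18. (F OR NOT B OR NOT E) — NOT E is true.
  19. (NOT B OR F) — F is true.
  20. (NOT D OR E OR NOT A) — NOT D is true.
  21. (A OR B OR D) — B is true.
  22. (A OR NOT E OR C) — C is true.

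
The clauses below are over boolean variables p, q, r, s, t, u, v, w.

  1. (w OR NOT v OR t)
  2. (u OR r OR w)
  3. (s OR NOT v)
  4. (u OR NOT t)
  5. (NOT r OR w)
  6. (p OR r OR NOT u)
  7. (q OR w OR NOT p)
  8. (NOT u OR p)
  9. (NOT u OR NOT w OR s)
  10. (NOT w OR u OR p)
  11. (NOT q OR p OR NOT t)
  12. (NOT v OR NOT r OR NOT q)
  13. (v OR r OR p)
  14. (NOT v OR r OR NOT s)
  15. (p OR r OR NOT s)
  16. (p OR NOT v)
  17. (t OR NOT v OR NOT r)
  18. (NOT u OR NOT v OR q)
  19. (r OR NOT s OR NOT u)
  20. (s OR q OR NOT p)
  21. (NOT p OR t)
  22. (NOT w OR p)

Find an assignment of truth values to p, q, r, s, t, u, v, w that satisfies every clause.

p=T  q=T  r=T  s=T  t=T  u=T  v=F  w=T

Check each clause:
  1. (w OR NOT v OR t) — w is true.
  2. (u OR w OR r) — w is true.
  3. (NOT v OR s) — NOT v is true.
  4. (NOT t OR u) — u is true.
  5. (w OR NOT r) — w is true.
  6. (r OR p OR NOT u) — p is true.
  7. (w OR q OR NOT p) — w is true.
  8. (NOT u OR p) — p is true.
  9. (NOT w OR s OR NOT u) — s is true.
  10. (p OR u OR NOT w) — p is true.
  11. (NOT q OR p OR NOT t) — p is true.
  12. (NOT q OR NOT v OR NOT r) — NOT v is true.
  13. (p OR v OR r) — p is true.
  14. (NOT s OR r OR NOT v) — NOT v is true.
  15. (r OR NOT s OR p) — p is true.
  16. (NOT v OR p) — NOT v is true.
  17. (NOT r OR t OR NOT v) — NOT v is true.
  18. (NOT v OR q OR NOT u) — NOT v is true.
  19. (NOT u OR r OR NOT s) — r is true.
  20. (NOT p OR q OR s) — q is true.
  21. (t OR NOT p) — t is true.
  22. (NOT w OR p) — p is true.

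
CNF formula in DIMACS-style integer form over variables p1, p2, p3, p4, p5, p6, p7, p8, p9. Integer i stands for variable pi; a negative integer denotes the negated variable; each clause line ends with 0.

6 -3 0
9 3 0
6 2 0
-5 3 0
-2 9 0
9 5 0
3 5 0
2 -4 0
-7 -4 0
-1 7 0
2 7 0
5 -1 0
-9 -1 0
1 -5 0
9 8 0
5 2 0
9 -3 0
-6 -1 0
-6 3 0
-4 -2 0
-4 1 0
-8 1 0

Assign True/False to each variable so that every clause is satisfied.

p1=0, p2=1, p3=1, p4=0, p5=0, p6=1, p7=0, p8=0, p9=1

Pure literal: p4 appears only negated; assign p4 = False.
Try p1 = False.
  then p5 is forced to False.
  then p9 is forced to True.
  then p3 is forced to True.
  then p6 is forced to True.
  then p2 is forced to True.
  then p8 is forced to False.
p7 is now unconstrained; take p7 = False.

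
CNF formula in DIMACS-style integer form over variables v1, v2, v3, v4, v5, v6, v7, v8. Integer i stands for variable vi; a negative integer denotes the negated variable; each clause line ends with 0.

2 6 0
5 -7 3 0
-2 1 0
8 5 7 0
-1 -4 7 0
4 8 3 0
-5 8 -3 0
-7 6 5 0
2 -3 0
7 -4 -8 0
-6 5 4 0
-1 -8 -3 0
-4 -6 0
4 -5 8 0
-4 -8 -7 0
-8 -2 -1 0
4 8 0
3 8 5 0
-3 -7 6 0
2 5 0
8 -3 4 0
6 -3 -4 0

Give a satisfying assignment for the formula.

v1=F, v2=F, v3=F, v4=F, v5=T, v6=T, v7=F, v8=T

Check each clause:
  1. (v2 \/ v6) — v6 is true.
  2. (v5 \/ v3 \/ ~v7) — ~v7 is true.
  3. (v1 \/ ~v2) — ~v2 is true.
  4. (v5 \/ v7 \/ v8) — v8 is true.
  5. (~v4 \/ v7 \/ ~v1) — ~v4 is true.
  6. (v3 \/ v8 \/ v4) — v8 is true.
  7. (~v5 \/ v8 \/ ~v3) — v8 is true.
  8. (v5 \/ ~v7 \/ v6) — ~v7 is true.
  9. (v2 \/ ~v3) — ~v3 is true.
  10. (~v8 \/ v7 \/ ~v4) — ~v4 is true.
  11. (v5 \/ ~v6 \/ v4) — v5 is true.
  12. (~v3 \/ ~v8 \/ ~v1) — ~v3 is true.
  13. (~v4 \/ ~v6) — ~v4 is true.
  14. (v8 \/ v4 \/ ~v5) — v8 is true.
  15. (~v7 \/ ~v4 \/ ~v8) — ~v7 is true.
  16. (~v2 \/ ~v1 \/ ~v8) — ~v2 is true.
  17. (v8 \/ v4) — v8 is true.
  18. (v3 \/ v5 \/ v8) — v8 is true.
  19. (v6 \/ ~v7 \/ ~v3) — ~v7 is true.
  20. (v2 \/ v5) — v5 is true.
  21. (v4 \/ ~v3 \/ v8) — v8 is true.
  22. (~v3 \/ ~v4 \/ v6) — ~v4 is true.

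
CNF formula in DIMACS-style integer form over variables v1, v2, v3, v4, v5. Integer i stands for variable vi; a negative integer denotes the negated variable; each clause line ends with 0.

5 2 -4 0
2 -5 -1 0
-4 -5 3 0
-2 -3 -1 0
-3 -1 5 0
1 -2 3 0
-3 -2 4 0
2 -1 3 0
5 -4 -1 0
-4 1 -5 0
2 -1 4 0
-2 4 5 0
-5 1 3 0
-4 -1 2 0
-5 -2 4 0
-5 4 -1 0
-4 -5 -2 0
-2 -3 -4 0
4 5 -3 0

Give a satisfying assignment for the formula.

Try v1 = False.
The remaining clauses are satisfied by v2 = False, v3 = True, v4 = False, v5 = True.
Every clause has at least one true literal under this assignment.

v1=F, v2=F, v3=T, v4=F, v5=T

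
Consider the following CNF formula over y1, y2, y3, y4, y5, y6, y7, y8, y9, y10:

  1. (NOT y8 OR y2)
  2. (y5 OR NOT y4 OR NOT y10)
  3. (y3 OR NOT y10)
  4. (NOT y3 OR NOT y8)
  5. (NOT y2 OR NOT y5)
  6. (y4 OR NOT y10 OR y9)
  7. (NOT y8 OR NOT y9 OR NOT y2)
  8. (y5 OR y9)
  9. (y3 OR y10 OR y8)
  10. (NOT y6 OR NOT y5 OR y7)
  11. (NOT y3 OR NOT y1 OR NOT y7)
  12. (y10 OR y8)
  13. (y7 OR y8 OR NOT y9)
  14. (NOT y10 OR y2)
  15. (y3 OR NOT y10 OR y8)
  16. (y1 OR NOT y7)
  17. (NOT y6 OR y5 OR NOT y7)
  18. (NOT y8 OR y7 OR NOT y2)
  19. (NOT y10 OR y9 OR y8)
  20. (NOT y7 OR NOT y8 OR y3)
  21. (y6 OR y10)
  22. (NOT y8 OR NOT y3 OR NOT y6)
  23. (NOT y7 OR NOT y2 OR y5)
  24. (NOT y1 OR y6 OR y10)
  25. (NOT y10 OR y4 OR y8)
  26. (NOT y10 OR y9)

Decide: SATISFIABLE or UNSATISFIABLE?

y8 = True:
  propagation gives y2=True, y3=False, y10=False, y5=False; an empty clause results — contradiction.
y8 = False:
  propagation gives y10=True, y3=True, y2=True, y5=False; an empty clause results — contradiction.
Every branch closes, so no satisfying assignment exists.

UNSATISFIABLE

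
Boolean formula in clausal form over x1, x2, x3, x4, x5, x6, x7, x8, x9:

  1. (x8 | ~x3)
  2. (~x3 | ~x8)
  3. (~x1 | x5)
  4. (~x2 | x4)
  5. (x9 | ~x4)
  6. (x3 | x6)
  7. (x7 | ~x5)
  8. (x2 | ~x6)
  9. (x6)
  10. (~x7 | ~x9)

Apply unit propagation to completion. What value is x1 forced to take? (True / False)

False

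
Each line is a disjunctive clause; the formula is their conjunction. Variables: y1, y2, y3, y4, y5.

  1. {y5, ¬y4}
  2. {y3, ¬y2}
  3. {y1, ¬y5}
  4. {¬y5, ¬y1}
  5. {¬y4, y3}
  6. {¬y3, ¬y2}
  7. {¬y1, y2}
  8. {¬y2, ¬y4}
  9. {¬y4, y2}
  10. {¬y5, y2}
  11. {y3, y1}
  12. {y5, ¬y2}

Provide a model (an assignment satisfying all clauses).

y1=False, y2=False, y3=True, y4=False, y5=False

y4 occurs only negated in the remaining clauses — set y4 = False.
Try y1 = False.
  then y5 is forced to False.
  then y3 is forced to True.
  then y2 is forced to False.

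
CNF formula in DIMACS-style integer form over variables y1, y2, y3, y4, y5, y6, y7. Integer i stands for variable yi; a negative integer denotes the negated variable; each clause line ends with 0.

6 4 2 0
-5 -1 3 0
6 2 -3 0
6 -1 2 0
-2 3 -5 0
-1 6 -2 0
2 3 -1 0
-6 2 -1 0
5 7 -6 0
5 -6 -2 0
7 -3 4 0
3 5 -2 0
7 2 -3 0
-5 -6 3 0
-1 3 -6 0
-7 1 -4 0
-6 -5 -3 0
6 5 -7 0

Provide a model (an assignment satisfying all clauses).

y1=F, y2=F, y3=F, y4=T, y5=T, y6=F, y7=F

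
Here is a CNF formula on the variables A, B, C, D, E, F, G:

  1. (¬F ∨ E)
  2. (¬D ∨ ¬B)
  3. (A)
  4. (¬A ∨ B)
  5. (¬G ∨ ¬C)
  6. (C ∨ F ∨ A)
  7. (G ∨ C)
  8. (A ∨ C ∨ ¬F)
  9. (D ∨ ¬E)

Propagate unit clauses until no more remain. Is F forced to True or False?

False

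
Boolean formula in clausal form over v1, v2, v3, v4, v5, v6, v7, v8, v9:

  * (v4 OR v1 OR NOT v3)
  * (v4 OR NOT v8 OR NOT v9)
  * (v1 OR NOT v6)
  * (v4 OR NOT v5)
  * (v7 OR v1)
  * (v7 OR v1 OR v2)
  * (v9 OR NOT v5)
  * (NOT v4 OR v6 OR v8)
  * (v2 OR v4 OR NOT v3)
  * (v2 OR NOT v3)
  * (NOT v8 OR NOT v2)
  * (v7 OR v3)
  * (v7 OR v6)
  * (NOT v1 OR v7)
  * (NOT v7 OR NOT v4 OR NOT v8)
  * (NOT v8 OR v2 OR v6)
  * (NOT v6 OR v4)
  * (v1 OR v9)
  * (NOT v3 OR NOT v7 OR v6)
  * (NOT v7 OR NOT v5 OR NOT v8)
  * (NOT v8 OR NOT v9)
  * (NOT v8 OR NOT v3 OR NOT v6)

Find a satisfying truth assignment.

v1 = True, v2 = False, v3 = False, v4 = True, v5 = True, v6 = True, v7 = True, v8 = False, v9 = True

Set v1 = True and propagate.
  then v7 is forced to True.
The remaining clauses are satisfied by v2 = False, v3 = False, v4 = True, v5 = True, v6 = True, v8 = False, v9 = True.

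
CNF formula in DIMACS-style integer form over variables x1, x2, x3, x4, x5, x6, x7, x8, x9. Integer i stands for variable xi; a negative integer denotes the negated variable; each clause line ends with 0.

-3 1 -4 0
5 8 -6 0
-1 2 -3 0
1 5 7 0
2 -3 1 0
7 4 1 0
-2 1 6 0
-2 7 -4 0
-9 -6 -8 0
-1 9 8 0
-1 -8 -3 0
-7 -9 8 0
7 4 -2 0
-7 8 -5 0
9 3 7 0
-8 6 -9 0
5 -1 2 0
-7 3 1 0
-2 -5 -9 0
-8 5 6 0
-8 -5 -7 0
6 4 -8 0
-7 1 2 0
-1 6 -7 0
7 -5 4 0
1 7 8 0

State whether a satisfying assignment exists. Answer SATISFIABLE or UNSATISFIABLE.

Try x1 = True.
The remaining clauses are satisfied by x2 = True, x3 = False, x4 = False, x5 = False, x6 = True, x7 = True, x8 = True, x9 = False.
So x1=True  x2=True  x3=False  x4=False  x5=False  x6=True  x7=True  x8=True  x9=False is a satisfying assignment.

SATISFIABLE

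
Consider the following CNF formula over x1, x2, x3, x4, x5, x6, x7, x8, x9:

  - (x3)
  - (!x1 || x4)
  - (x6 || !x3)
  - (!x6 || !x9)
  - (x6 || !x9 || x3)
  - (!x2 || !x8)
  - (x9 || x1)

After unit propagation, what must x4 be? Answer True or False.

Unit clause (x3) sets x3 = True.
(x6 || !x3): since x3 = True, the clause reduces to (x6). x6 = True.
From (!x9 || !x6) and x6 = True: x9 = False.
(x1 || x9) with x9 = False leaves only x1, so x1 = True.
(x4 || !x1) with x1 = True leaves only x4, so x4 = True.

True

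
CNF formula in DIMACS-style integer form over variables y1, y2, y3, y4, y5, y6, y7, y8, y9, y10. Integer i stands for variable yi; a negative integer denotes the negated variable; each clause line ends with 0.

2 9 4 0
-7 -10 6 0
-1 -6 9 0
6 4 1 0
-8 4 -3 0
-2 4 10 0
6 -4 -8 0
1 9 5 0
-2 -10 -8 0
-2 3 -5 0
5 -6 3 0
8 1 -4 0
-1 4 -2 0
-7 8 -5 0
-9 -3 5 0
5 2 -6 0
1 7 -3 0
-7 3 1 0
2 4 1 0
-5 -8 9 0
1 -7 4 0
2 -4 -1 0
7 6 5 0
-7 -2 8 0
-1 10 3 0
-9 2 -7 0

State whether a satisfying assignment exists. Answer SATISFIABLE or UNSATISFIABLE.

Try y1 = True.
Set y2 = False and propagate.
  then y4 is forced to False.
  then y9 is forced to True.
  then y7 is forced to False.
For the remaining variables, y3 = True, y5 = True, y6 = True, y8 = False, y10 = True works.
Every clause has at least one true literal under this assignment.
So y1=1, y2=0, y3=1, y4=0, y5=1, y6=1, y7=0, y8=0, y9=1, y10=1 is a satisfying assignment.

SATISFIABLE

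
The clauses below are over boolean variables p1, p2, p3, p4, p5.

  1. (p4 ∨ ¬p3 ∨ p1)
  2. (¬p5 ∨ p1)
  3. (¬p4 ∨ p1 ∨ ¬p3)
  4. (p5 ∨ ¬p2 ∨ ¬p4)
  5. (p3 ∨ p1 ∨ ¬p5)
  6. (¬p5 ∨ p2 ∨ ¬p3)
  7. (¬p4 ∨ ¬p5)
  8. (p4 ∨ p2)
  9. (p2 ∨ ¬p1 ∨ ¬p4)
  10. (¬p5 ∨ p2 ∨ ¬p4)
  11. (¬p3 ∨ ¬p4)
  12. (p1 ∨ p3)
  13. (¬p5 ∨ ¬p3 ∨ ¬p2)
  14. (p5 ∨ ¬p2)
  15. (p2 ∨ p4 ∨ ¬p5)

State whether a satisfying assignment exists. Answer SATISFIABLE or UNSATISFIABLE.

SATISFIABLE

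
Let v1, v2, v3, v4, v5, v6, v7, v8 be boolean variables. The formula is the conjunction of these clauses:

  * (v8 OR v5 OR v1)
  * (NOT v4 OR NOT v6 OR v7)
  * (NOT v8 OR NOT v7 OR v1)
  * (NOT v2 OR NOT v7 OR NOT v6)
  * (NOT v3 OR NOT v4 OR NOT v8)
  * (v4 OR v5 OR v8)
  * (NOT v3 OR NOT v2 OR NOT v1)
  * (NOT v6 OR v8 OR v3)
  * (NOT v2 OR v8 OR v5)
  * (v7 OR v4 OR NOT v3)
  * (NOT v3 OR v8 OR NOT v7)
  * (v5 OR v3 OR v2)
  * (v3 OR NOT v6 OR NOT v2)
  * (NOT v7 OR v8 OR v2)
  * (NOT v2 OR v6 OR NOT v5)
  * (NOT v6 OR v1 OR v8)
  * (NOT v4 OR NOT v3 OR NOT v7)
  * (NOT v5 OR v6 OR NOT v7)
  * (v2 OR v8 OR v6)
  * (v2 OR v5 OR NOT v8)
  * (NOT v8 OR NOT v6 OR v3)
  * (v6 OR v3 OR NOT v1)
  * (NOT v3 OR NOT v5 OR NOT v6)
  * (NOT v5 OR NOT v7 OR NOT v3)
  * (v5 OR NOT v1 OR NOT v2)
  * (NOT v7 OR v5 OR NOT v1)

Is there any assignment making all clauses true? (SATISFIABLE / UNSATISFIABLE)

Set v1 = False and propagate.
Set v2 = False and propagate.
For the remaining variables, v3 = False, v4 = True, v5 = True, v6 = False, v7 = False, v8 = True works.
So v1 = 0  v2 = 0  v3 = 0  v4 = 1  v5 = 1  v6 = 0  v7 = 0  v8 = 1 is a satisfying assignment.

SATISFIABLE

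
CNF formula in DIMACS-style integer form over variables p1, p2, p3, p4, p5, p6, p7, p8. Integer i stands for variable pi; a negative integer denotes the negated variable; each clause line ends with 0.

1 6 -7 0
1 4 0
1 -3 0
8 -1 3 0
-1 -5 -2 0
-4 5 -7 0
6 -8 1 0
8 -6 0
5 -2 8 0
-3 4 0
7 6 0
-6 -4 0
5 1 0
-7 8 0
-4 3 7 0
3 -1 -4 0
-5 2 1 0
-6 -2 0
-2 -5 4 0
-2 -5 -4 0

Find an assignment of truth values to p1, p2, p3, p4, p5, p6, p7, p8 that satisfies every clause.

p1=1, p2=0, p3=0, p4=0, p5=1, p6=0, p7=1, p8=1

Check each clause:
  1. (p1 ∨ ¬p7 ∨ p6) — p1 is true.
  2. (p4 ∨ p1) — p1 is true.
  3. (¬p3 ∨ p1) — p1 is true.
  4. (p8 ∨ p3 ∨ ¬p1) — p8 is true.
  5. (¬p2 ∨ ¬p1 ∨ ¬p5) — ¬p2 is true.
  6. (¬p7 ∨ p5 ∨ ¬p4) — ¬p4 is true.
  7. (p1 ∨ p6 ∨ ¬p8) — p1 is true.
  8. (p8 ∨ ¬p6) — p8 is true.
  9. (p5 ∨ p8 ∨ ¬p2) — p8 is true.
  10. (¬p3 ∨ p4) — ¬p3 is true.
  11. (p7 ∨ p6) — p7 is true.
  12. (¬p6 ∨ ¬p4) — ¬p6 is true.
  13. (p5 ∨ p1) — p1 is true.
  14. (¬p7 ∨ p8) — p8 is true.
  15. (¬p4 ∨ p7 ∨ p3) — ¬p4 is true.
  16. (¬p1 ∨ ¬p4 ∨ p3) — ¬p4 is true.
  17. (p2 ∨ ¬p5 ∨ p1) — p1 is true.
  18. (¬p2 ∨ ¬p6) — ¬p6 is true.
  19. (¬p5 ∨ p4 ∨ ¬p2) — ¬p2 is true.
  20. (¬p5 ∨ ¬p2 ∨ ¬p4) — ¬p4 is true.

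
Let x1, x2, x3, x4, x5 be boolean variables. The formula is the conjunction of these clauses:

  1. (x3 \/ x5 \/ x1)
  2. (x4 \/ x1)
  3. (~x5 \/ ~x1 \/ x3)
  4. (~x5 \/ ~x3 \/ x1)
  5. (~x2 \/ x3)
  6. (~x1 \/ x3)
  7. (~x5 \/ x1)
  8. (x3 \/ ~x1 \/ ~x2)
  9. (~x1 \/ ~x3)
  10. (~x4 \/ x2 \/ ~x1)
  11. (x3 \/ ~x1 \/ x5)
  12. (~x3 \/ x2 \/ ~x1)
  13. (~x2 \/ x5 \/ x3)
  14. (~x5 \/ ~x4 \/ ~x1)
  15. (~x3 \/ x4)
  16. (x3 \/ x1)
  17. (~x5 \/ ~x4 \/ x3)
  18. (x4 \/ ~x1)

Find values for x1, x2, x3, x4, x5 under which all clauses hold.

x1=False, x2=False, x3=True, x4=True, x5=False

Try x1 = False.
  then x4 is forced to True.
  then x5 is forced to False.
  then x3 is forced to True.
x2 is now unconstrained; take x2 = False.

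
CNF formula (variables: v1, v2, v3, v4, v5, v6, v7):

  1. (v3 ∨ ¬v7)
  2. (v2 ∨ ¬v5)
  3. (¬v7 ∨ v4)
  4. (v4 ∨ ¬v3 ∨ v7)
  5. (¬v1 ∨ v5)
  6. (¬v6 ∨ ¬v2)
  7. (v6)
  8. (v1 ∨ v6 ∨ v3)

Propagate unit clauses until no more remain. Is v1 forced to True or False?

(v6) stands alone — v6 = True.
From (¬v6 ∨ ¬v2) and v6 = True: v2 = False.
(¬v5 ∨ v2) with v2 = False leaves only ¬v5, so v5 = False.
(v5 ∨ ¬v1): since v5 = False, the clause reduces to (¬v1). v1 = False.

False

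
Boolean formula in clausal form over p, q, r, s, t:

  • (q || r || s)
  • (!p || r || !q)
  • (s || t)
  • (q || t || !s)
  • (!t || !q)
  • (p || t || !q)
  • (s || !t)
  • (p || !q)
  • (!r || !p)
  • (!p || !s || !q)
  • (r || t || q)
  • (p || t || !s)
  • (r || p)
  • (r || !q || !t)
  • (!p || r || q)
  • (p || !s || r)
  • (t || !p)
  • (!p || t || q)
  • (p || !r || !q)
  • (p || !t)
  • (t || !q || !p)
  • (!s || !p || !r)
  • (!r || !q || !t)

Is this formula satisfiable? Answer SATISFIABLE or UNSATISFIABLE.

UNSATISFIABLE

p = True:
  propagation gives r=False, q=False; an empty clause results — contradiction.
p = False:
  propagation gives q=False, r=True, t=False, s=True; an empty clause results — contradiction.
Every branch closes, so no satisfying assignment exists.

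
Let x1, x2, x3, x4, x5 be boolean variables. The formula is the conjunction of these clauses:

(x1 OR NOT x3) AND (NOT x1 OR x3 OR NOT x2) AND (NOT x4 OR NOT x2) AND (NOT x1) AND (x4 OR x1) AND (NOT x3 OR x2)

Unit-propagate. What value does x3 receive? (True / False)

False

Unit clause (NOT x1) sets x1 = False.
From (x1 OR NOT x3) and x1 = False: x3 = False.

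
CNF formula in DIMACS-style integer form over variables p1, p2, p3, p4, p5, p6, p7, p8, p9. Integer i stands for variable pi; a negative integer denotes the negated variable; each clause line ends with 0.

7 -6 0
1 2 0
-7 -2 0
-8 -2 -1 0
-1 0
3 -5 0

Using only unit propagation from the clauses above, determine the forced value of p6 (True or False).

False

(NOT p1) is a unit clause: p1 = False.
(p1 OR p2) with p1 = False leaves only p2, so p2 = True.
From (NOT p2 OR NOT p7) and p2 = True: p7 = False.
From (p7 OR NOT p6) and p7 = False: p6 = False.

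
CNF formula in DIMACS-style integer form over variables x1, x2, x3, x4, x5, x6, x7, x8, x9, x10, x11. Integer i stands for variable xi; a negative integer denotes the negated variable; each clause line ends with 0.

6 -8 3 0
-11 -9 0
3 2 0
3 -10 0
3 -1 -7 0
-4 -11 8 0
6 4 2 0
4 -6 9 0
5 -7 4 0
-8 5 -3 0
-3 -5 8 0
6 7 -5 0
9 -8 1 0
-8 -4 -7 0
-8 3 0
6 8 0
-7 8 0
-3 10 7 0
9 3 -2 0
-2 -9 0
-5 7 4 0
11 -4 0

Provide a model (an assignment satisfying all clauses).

x1=True, x2=True, x3=True, x4=False, x5=True, x6=False, x7=True, x8=True, x9=False, x10=True, x11=False

Check each clause:
  1. (x6 ∨ x3 ∨ ¬x8) — x3 is true.
  2. (¬x9 ∨ ¬x11) — ¬x11 is true.
  3. (x2 ∨ x3) — x2 is true.
  4. (x3 ∨ ¬x10) — x3 is true.
  5. (¬x7 ∨ x3 ∨ ¬x1) — x3 is true.
  6. (¬x4 ∨ x8 ∨ ¬x11) — x8 is true.
  7. (x2 ∨ x4 ∨ x6) — x2 is true.
  8. (x4 ∨ ¬x6 ∨ x9) — ¬x6 is true.
  9. (¬x7 ∨ x5 ∨ x4) — x5 is true.
  10. (x5 ∨ ¬x8 ∨ ¬x3) — x5 is true.
  11. (¬x3 ∨ ¬x5 ∨ x8) — x8 is true.
  12. (x7 ∨ ¬x5 ∨ x6) — x7 is true.
  13. (x9 ∨ ¬x8 ∨ x1) — x1 is true.
  14. (¬x7 ∨ ¬x8 ∨ ¬x4) — ¬x4 is true.
  15. (x3 ∨ ¬x8) — x3 is true.
  16. (x8 ∨ x6) — x8 is true.
  17. (x8 ∨ ¬x7) — x8 is true.
  18. (x10 ∨ x7 ∨ ¬x3) — x10 is true.
  19. (x9 ∨ ¬x2 ∨ x3) — x3 is true.
  20. (¬x2 ∨ ¬x9) — ¬x9 is true.
  21. (¬x5 ∨ x7 ∨ x4) — x7 is true.
  22. (¬x4 ∨ x11) — ¬x4 is true.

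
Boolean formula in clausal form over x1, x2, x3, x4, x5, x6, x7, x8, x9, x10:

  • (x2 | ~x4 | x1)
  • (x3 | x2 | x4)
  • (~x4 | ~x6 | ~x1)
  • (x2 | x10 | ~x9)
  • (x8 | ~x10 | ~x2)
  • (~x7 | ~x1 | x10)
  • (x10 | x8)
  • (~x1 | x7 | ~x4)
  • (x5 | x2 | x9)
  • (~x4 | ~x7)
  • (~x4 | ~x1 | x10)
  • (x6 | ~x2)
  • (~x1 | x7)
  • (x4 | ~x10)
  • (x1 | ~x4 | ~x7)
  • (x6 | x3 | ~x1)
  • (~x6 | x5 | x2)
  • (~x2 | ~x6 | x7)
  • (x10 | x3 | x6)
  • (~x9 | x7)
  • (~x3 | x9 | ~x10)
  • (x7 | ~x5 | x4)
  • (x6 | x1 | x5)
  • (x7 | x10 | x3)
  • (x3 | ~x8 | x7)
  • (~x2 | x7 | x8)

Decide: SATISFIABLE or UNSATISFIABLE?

SATISFIABLE

Try x1 = False.
Set x2 = False and propagate.
  then x4 is forced to False.
  then x3 is forced to True.
  then x10 is forced to False.
  then x9 is forced to False.
  then x8 is forced to True.
  then x5 is forced to True.
  then x7 is forced to True.
x6 is now unconstrained; take x6 = False.
Every clause has at least one true literal under this assignment.
So x1 = F, x2 = F, x3 = T, x4 = F, x5 = T, x6 = F, x7 = T, x8 = T, x9 = F, x10 = F is a satisfying assignment.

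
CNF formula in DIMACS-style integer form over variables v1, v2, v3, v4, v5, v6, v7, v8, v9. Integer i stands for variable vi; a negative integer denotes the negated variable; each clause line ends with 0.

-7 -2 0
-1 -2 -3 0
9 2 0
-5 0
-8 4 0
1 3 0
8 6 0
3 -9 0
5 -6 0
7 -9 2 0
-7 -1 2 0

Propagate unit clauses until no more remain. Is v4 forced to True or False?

True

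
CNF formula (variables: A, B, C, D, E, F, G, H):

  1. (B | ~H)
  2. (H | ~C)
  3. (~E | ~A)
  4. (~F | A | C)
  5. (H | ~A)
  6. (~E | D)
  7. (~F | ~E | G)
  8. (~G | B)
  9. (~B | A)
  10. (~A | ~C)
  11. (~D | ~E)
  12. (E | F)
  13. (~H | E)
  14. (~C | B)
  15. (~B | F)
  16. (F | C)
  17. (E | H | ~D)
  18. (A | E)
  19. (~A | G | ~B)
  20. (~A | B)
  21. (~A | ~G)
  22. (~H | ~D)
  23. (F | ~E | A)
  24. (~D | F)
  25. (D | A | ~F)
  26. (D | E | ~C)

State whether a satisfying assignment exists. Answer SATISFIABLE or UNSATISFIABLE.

A = True:
  propagation gives E=False, H=True; an empty clause results — contradiction.
A = False:
  propagation gives B=False, H=False, C=False, F=False; an empty clause results — contradiction.
Every branch closes, so no satisfying assignment exists.

UNSATISFIABLE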